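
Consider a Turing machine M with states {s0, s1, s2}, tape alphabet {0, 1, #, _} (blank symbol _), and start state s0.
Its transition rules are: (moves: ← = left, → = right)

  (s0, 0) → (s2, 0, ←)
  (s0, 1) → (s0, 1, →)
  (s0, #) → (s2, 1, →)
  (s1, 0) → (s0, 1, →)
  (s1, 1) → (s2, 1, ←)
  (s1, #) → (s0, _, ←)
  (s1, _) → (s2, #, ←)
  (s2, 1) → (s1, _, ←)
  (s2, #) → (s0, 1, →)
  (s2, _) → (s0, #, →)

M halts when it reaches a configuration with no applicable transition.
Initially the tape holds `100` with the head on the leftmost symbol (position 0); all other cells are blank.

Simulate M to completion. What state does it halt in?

s0 | __[1]00   read 1 → write 1, move →, go to s0
s0 | __1[0]0   read 0 → write 0, move ←, go to s2
s2 | __[1]00   read 1 → write _, move ←, go to s1
s1 | _[_]_00   read _ → write #, move ←, go to s2
s2 | [_]#_00   read _ → write #, move →, go to s0
s0 | #[#]_00   read # → write 1, move →, go to s2
s2 | #1[_]00   read _ → write #, move →, go to s0
s0 | #1#[0]0   read 0 → write 0, move ←, go to s2
s2 | #1[#]00   read # → write 1, move →, go to s0
s0 | #11[0]0   read 0 → write 0, move ←, go to s2
s2 | #1[1]00   read 1 → write _, move ←, go to s1
s1 | #[1]_00   read 1 → write 1, move ←, go to s2
s2 | [#]1_00   read # → write 1, move →, go to s0
s0 | 1[1]_00   read 1 → write 1, move →, go to s0
s0 | 11[_]00
No transition is defined for (s0, _); M halts in state s0.

s0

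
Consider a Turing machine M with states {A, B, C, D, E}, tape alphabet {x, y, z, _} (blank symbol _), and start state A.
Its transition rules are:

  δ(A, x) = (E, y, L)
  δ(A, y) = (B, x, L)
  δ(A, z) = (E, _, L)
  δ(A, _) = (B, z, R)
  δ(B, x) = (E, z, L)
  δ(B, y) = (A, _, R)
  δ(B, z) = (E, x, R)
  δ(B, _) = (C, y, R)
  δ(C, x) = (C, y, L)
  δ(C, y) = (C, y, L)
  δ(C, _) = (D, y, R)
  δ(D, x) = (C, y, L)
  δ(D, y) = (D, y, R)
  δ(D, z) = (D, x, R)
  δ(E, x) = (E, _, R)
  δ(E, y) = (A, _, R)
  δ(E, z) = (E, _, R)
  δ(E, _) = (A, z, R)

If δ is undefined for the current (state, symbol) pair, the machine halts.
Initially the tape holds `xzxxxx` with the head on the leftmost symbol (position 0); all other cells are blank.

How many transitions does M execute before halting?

state=A head=0 tape=_[x]zxxxx_____   (A,x)→(E,y,L)
state=E head=-1 tape=[_]yzxxxx_____   (E,_)→(A,z,R)
state=A head=0 tape=z[y]zxxxx_____   (A,y)→(B,x,L)
state=B head=-1 tape=[z]xzxxxx_____   (B,z)→(E,x,R)
state=E head=0 tape=x[x]zxxxx_____   (E,x)→(E,_,R)
state=E head=1 tape=x_[z]xxxx_____   (E,z)→(E,_,R)
state=E head=2 tape=x__[x]xxx_____   (E,x)→(E,_,R)
state=E head=3 tape=x___[x]xx_____   (E,x)→(E,_,R)
state=E head=4 tape=x____[x]x_____   (E,x)→(E,_,R)
state=E head=5 tape=x_____[x]_____   (E,x)→(E,_,R)
state=E head=6 tape=x______[_]____   (E,_)→(A,z,R)
state=A head=7 tape=x______z[_]___   (A,_)→(B,z,R)
state=B head=8 tape=x______zz[_]__   (B,_)→(C,y,R)
state=C head=9 tape=x______zzy[_]_   (C,_)→(D,y,R)
state=D head=10 tape=x______zzyy[_]
M halts after 14 transitions.

14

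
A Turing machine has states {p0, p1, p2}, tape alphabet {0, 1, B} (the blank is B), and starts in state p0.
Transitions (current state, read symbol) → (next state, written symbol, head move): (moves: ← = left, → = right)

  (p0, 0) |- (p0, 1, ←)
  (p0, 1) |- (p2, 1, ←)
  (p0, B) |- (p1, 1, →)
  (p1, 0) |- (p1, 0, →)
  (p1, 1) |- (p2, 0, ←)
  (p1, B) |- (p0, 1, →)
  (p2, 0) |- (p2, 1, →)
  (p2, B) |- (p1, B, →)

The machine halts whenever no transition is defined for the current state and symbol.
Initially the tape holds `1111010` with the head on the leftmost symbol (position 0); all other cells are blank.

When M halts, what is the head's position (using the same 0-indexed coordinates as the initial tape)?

2

p0 | B[1]111010   read 1 → write 1, move ←, go to p2
p2 | [B]1111010   read B → write B, move →, go to p1
p1 | B[1]111010   read 1 → write 0, move ←, go to p2
p2 | [B]0111010   read B → write B, move →, go to p1
p1 | B[0]111010   read 0 → write 0, move →, go to p1
p1 | B0[1]11010   read 1 → write 0, move ←, go to p2
p2 | B[0]011010   read 0 → write 1, move →, go to p2
p2 | B1[0]11010   read 0 → write 1, move →, go to p2
p2 | B11[1]1010
At halt the head is at cell 2.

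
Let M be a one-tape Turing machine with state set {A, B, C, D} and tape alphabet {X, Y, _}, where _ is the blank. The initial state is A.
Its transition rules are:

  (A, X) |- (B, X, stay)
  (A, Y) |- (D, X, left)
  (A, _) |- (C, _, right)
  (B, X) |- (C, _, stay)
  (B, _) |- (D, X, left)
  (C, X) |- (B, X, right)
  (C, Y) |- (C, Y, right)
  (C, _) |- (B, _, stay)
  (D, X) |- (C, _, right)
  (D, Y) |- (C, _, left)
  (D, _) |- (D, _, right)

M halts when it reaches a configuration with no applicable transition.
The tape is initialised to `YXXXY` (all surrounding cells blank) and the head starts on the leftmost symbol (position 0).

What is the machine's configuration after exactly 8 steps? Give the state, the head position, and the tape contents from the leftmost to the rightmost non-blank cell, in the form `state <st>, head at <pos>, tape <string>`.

A | _[Y]XXXY   read Y → write X, move left, go to D
D | [_]XXXXY   read _ → write _, move right, go to D
D | _[X]XXXY   read X → write _, move right, go to C
C | __[X]XXY   read X → write X, move right, go to B
B | __X[X]XY   read X → write _, move stay, go to C
C | __X[_]XY   read _ → write _, move stay, go to B
B | __X[_]XY   read _ → write X, move left, go to D
D | __[X]XXY   read X → write _, move right, go to C
C | ___[X]XY
After 8 steps: state C, head at 2, tape XXY.

state C, head at 2, tape XXY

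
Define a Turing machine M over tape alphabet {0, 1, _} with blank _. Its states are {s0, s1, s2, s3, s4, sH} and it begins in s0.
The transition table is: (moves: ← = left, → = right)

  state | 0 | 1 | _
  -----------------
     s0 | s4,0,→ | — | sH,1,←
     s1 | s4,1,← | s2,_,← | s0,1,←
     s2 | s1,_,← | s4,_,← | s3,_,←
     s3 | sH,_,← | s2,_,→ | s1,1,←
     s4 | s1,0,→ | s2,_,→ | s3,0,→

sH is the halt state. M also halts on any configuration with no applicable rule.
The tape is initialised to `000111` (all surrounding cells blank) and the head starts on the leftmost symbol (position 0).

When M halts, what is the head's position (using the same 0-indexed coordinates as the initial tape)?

state=s0 head=0 tape=_____[0]00111   (s0,0)→(s4,0,→)
state=s4 head=1 tape=_____0[0]0111   (s4,0)→(s1,0,→)
state=s1 head=2 tape=_____00[0]111   (s1,0)→(s4,1,←)
state=s4 head=1 tape=_____0[0]1111   (s4,0)→(s1,0,→)
state=s1 head=2 tape=_____00[1]111   (s1,1)→(s2,_,←)
state=s2 head=1 tape=_____0[0]_111   (s2,0)→(s1,_,←)
state=s1 head=0 tape=_____[0]__111   (s1,0)→(s4,1,←)
state=s4 head=-1 tape=____[_]1__111   (s4,_)→(s3,0,→)
state=s3 head=0 tape=____0[1]__111   (s3,1)→(s2,_,→)
state=s2 head=1 tape=____0_[_]_111   (s2,_)→(s3,_,←)
state=s3 head=0 tape=____0[_]__111   (s3,_)→(s1,1,←)
state=s1 head=-1 tape=____[0]1__111   (s1,0)→(s4,1,←)
state=s4 head=-2 tape=___[_]11__111   (s4,_)→(s3,0,→)
state=s3 head=-1 tape=___0[1]1__111   (s3,1)→(s2,_,→)
state=s2 head=0 tape=___0_[1]__111   (s2,1)→(s4,_,←)
state=s4 head=-1 tape=___0[_]___111   (s4,_)→(s3,0,→)
state=s3 head=0 tape=___00[_]__111   (s3,_)→(s1,1,←)
state=s1 head=-1 tape=___0[0]1__111   (s1,0)→(s4,1,←)
state=s4 head=-2 tape=___[0]11__111   (s4,0)→(s1,0,→)
state=s1 head=-1 tape=___0[1]1__111   (s1,1)→(s2,_,←)
state=s2 head=-2 tape=___[0]_1__111   (s2,0)→(s1,_,←)
state=s1 head=-3 tape=__[_]__1__111   (s1,_)→(s0,1,←)
state=s0 head=-4 tape=_[_]1__1__111   (s0,_)→(sH,1,←)
state=sH head=-5 tape=[_]11__1__111
At halt the head is at cell -5.

-5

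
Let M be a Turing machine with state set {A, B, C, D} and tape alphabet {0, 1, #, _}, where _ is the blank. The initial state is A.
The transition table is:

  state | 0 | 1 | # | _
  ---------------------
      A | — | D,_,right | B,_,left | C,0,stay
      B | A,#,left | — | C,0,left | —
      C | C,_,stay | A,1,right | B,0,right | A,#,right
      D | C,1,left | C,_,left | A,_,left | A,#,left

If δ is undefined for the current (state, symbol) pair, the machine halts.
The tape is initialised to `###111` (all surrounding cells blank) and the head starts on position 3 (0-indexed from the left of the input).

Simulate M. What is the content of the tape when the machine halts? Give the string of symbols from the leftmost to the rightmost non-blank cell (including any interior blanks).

state=A head=3 tape=###[1]11_   (A,1)→(D,_,right)
state=D head=4 tape=###_[1]1_   (D,1)→(C,_,left)
state=C head=3 tape=###[_]_1_   (C,_)→(A,#,right)
state=A head=4 tape=####[_]1_   (A,_)→(C,0,stay)
state=C head=4 tape=####[0]1_   (C,0)→(C,_,stay)
state=C head=4 tape=####[_]1_   (C,_)→(A,#,right)
state=A head=5 tape=#####[1]_   (A,1)→(D,_,right)
state=D head=6 tape=#####_[_]   (D,_)→(A,#,left)
state=A head=5 tape=#####[_]#   (A,_)→(C,0,stay)
state=C head=5 tape=#####[0]#   (C,0)→(C,_,stay)
state=C head=5 tape=#####[_]#   (C,_)→(A,#,right)
state=A head=6 tape=######[#]   (A,#)→(B,_,left)
state=B head=5 tape=#####[#]_   (B,#)→(C,0,left)
state=C head=4 tape=####[#]0_   (C,#)→(B,0,right)
state=B head=5 tape=####0[0]_   (B,0)→(A,#,left)
state=A head=4 tape=####[0]#_
The non-blank tape span at halt is ####0#.

####0#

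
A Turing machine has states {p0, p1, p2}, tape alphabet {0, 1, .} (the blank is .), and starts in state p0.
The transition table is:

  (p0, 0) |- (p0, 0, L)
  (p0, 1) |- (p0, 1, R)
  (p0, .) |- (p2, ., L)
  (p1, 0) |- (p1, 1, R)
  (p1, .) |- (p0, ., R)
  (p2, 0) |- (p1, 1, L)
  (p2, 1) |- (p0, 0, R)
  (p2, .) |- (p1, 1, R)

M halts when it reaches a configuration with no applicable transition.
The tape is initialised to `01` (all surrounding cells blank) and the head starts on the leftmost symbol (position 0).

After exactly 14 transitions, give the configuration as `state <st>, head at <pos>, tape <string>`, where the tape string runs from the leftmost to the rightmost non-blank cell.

state=p0 head=0 tape=...[0]1   (p0,0)→(p0,0,L)
state=p0 head=-1 tape=..[.]01   (p0,.)→(p2,.,L)
state=p2 head=-2 tape=.[.].01   (p2,.)→(p1,1,R)
state=p1 head=-1 tape=.1[.]01   (p1,.)→(p0,.,R)
state=p0 head=0 tape=.1.[0]1   (p0,0)→(p0,0,L)
state=p0 head=-1 tape=.1[.]01   (p0,.)→(p2,.,L)
state=p2 head=-2 tape=.[1].01   (p2,1)→(p0,0,R)
state=p0 head=-1 tape=.0[.]01   (p0,.)→(p2,.,L)
state=p2 head=-2 tape=.[0].01   (p2,0)→(p1,1,L)
state=p1 head=-3 tape=[.]1.01   (p1,.)→(p0,.,R)
state=p0 head=-2 tape=.[1].01   (p0,1)→(p0,1,R)
state=p0 head=-1 tape=.1[.]01   (p0,.)→(p2,.,L)
state=p2 head=-2 tape=.[1].01   (p2,1)→(p0,0,R)
state=p0 head=-1 tape=.0[.]01   (p0,.)→(p2,.,L)
state=p2 head=-2 tape=.[0].01
After 14 steps: state p2, head at -2, tape 0.01.

state p2, head at -2, tape 0.01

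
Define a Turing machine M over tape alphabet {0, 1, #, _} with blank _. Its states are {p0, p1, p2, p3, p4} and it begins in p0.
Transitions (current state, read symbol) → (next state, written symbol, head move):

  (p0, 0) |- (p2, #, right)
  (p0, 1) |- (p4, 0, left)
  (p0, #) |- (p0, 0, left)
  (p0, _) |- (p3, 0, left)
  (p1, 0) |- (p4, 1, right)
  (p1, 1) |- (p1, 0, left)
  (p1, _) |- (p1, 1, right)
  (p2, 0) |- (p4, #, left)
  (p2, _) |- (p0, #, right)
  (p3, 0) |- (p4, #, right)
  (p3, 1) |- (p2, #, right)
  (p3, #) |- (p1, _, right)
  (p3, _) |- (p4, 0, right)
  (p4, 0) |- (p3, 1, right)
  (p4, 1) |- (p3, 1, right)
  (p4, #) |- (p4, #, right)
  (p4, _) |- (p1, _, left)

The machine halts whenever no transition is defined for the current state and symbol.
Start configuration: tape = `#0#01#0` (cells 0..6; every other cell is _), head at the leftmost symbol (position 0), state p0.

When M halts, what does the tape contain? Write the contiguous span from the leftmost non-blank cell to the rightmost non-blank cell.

state=p0 head=0 tape=__[#]0#01#0__   (p0,#)→(p0,0,left)
state=p0 head=-1 tape=_[_]00#01#0__   (p0,_)→(p3,0,left)
state=p3 head=-2 tape=[_]000#01#0__   (p3,_)→(p4,0,right)
state=p4 head=-1 tape=0[0]00#01#0__   (p4,0)→(p3,1,right)
state=p3 head=0 tape=01[0]0#01#0__   (p3,0)→(p4,#,right)
state=p4 head=1 tape=01#[0]#01#0__   (p4,0)→(p3,1,right)
state=p3 head=2 tape=01#1[#]01#0__   (p3,#)→(p1,_,right)
state=p1 head=3 tape=01#1_[0]1#0__   (p1,0)→(p4,1,right)
state=p4 head=4 tape=01#1_1[1]#0__   (p4,1)→(p3,1,right)
state=p3 head=5 tape=01#1_11[#]0__   (p3,#)→(p1,_,right)
state=p1 head=6 tape=01#1_11_[0]__   (p1,0)→(p4,1,right)
state=p4 head=7 tape=01#1_11_1[_]_   (p4,_)→(p1,_,left)
state=p1 head=6 tape=01#1_11_[1]__   (p1,1)→(p1,0,left)
state=p1 head=5 tape=01#1_11[_]0__   (p1,_)→(p1,1,right)
state=p1 head=6 tape=01#1_111[0]__   (p1,0)→(p4,1,right)
state=p4 head=7 tape=01#1_1111[_]_   (p4,_)→(p1,_,left)
state=p1 head=6 tape=01#1_111[1]__   (p1,1)→(p1,0,left)
state=p1 head=5 tape=01#1_11[1]0__   (p1,1)→(p1,0,left)
state=p1 head=4 tape=01#1_1[1]00__   (p1,1)→(p1,0,left)
state=p1 head=3 tape=01#1_[1]000__   (p1,1)→(p1,0,left)
state=p1 head=2 tape=01#1[_]0000__   (p1,_)→(p1,1,right)
state=p1 head=3 tape=01#11[0]000__   (p1,0)→(p4,1,right)
state=p4 head=4 tape=01#111[0]00__   (p4,0)→(p3,1,right)
state=p3 head=5 tape=01#1111[0]0__   (p3,0)→(p4,#,right)
state=p4 head=6 tape=01#1111#[0]__   (p4,0)→(p3,1,right)
state=p3 head=7 tape=01#1111#1[_]_   (p3,_)→(p4,0,right)
state=p4 head=8 tape=01#1111#10[_]   (p4,_)→(p1,_,left)
state=p1 head=7 tape=01#1111#1[0]_   (p1,0)→(p4,1,right)
state=p4 head=8 tape=01#1111#11[_]   (p4,_)→(p1,_,left)
state=p1 head=7 tape=01#1111#1[1]_   (p1,1)→(p1,0,left)
state=p1 head=6 tape=01#1111#[1]0_   (p1,1)→(p1,0,left)
state=p1 head=5 tape=01#1111[#]00_
The non-blank tape span at halt is 01#1111#00.

01#1111#00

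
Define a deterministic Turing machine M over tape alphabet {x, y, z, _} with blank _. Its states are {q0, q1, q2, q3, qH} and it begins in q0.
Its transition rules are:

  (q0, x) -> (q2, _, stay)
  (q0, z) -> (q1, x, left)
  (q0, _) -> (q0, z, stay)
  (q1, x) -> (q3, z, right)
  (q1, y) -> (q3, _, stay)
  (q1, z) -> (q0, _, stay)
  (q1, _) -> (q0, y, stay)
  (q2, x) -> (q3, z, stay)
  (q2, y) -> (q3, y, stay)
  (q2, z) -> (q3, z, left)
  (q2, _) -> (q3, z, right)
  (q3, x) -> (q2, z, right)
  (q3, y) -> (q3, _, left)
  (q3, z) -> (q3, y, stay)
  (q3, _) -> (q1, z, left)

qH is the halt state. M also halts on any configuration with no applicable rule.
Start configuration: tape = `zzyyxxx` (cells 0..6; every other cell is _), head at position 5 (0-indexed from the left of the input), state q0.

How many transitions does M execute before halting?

31

state=q0 head=5 tape=__zzyyx[x]x__   (q0,x)→(q2,_,stay)
state=q2 head=5 tape=__zzyyx[_]x__   (q2,_)→(q3,z,right)
state=q3 head=6 tape=__zzyyxz[x]__   (q3,x)→(q2,z,right)
state=q2 head=7 tape=__zzyyxzz[_]_   (q2,_)→(q3,z,right)
state=q3 head=8 tape=__zzyyxzzz[_]   (q3,_)→(q1,z,left)
state=q1 head=7 tape=__zzyyxzz[z]z   (q1,z)→(q0,_,stay)
state=q0 head=7 tape=__zzyyxzz[_]z   (q0,_)→(q0,z,stay)
state=q0 head=7 tape=__zzyyxzz[z]z   (q0,z)→(q1,x,left)
state=q1 head=6 tape=__zzyyxz[z]xz   (q1,z)→(q0,_,stay)
state=q0 head=6 tape=__zzyyxz[_]xz   (q0,_)→(q0,z,stay)
state=q0 head=6 tape=__zzyyxz[z]xz   (q0,z)→(q1,x,left)
state=q1 head=5 tape=__zzyyx[z]xxz   (q1,z)→(q0,_,stay)
state=q0 head=5 tape=__zzyyx[_]xxz   (q0,_)→(q0,z,stay)
state=q0 head=5 tape=__zzyyx[z]xxz   (q0,z)→(q1,x,left)
state=q1 head=4 tape=__zzyy[x]xxxz   (q1,x)→(q3,z,right)
state=q3 head=5 tape=__zzyyz[x]xxz   (q3,x)→(q2,z,right)
state=q2 head=6 tape=__zzyyzz[x]xz   (q2,x)→(q3,z,stay)
state=q3 head=6 tape=__zzyyzz[z]xz   (q3,z)→(q3,y,stay)
state=q3 head=6 tape=__zzyyzz[y]xz   (q3,y)→(q3,_,left)
state=q3 head=5 tape=__zzyyz[z]_xz   (q3,z)→(q3,y,stay)
state=q3 head=5 tape=__zzyyz[y]_xz   (q3,y)→(q3,_,left)
state=q3 head=4 tape=__zzyy[z]__xz   (q3,z)→(q3,y,stay)
state=q3 head=4 tape=__zzyy[y]__xz   (q3,y)→(q3,_,left)
state=q3 head=3 tape=__zzy[y]___xz   (q3,y)→(q3,_,left)
state=q3 head=2 tape=__zz[y]____xz   (q3,y)→(q3,_,left)
state=q3 head=1 tape=__z[z]_____xz   (q3,z)→(q3,y,stay)
state=q3 head=1 tape=__z[y]_____xz   (q3,y)→(q3,_,left)
state=q3 head=0 tape=__[z]______xz   (q3,z)→(q3,y,stay)
state=q3 head=0 tape=__[y]______xz   (q3,y)→(q3,_,left)
state=q3 head=-1 tape=_[_]_______xz   (q3,_)→(q1,z,left)
state=q1 head=-2 tape=[_]z_______xz   (q1,_)→(q0,y,stay)
state=q0 head=-2 tape=[y]z_______xz
M halts after 31 transitions.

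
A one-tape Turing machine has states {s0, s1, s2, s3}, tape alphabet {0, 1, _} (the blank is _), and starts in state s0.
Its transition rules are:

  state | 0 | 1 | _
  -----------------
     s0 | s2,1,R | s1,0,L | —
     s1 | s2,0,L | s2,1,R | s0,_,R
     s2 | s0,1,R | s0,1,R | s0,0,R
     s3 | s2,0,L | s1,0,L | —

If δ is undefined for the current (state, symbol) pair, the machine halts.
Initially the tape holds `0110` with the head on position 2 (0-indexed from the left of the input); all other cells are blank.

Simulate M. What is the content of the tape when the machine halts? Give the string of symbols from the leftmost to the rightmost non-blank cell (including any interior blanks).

state=s0 head=2 tape=01[1]0__   (s0,1)→(s1,0,L)
state=s1 head=1 tape=0[1]00__   (s1,1)→(s2,1,R)
state=s2 head=2 tape=01[0]0__   (s2,0)→(s0,1,R)
state=s0 head=3 tape=011[0]__   (s0,0)→(s2,1,R)
state=s2 head=4 tape=0111[_]_   (s2,_)→(s0,0,R)
state=s0 head=5 tape=01110[_]
The non-blank tape span at halt is 01110.

01110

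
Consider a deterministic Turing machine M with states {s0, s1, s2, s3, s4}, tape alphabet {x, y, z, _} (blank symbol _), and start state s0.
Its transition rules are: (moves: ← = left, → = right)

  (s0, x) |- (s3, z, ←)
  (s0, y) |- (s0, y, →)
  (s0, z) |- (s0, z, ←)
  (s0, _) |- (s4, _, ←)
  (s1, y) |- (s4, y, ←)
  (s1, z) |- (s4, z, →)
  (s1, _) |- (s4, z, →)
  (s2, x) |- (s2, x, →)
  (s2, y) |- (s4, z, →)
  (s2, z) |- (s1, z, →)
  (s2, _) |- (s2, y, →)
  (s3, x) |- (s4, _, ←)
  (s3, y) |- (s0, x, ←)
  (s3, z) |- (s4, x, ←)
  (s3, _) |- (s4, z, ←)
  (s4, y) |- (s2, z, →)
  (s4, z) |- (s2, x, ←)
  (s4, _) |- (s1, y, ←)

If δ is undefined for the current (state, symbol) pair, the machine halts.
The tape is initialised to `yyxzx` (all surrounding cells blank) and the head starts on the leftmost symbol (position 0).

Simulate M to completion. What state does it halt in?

s0 | ___[y]yxzx   read y → write y, move →, go to s0
s0 | ___y[y]xzx   read y → write y, move →, go to s0
s0 | ___yy[x]zx   read x → write z, move ←, go to s3
s3 | ___y[y]zzx   read y → write x, move ←, go to s0
s0 | ___[y]xzzx   read y → write y, move →, go to s0
s0 | ___y[x]zzx   read x → write z, move ←, go to s3
s3 | ___[y]zzzx   read y → write x, move ←, go to s0
s0 | __[_]xzzzx   read _ → write _, move ←, go to s4
s4 | _[_]_xzzzx   read _ → write y, move ←, go to s1
s1 | [_]y_xzzzx   read _ → write z, move →, go to s4
s4 | z[y]_xzzzx   read y → write z, move →, go to s2
s2 | zz[_]xzzzx   read _ → write y, move →, go to s2
s2 | zzy[x]zzzx   read x → write x, move →, go to s2
s2 | zzyx[z]zzx   read z → write z, move →, go to s1
s1 | zzyxz[z]zx   read z → write z, move →, go to s4
s4 | zzyxzz[z]x   read z → write x, move ←, go to s2
s2 | zzyxz[z]xx   read z → write z, move →, go to s1
s1 | zzyxzz[x]x
No transition is defined for (s1, x); M halts in state s1.

s1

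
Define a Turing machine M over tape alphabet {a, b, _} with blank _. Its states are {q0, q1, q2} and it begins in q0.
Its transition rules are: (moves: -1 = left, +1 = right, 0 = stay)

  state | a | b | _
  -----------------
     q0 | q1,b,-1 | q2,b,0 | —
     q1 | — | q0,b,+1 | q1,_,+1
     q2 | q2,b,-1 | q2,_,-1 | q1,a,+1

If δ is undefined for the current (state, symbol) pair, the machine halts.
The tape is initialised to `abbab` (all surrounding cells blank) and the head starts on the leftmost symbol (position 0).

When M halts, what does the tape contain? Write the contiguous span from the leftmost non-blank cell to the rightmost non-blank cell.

a_a__b

q0 | _[a]bbab_   read a → write b, move -1, go to q1
q1 | [_]bbbab_   read _ → write _, move +1, go to q1
q1 | _[b]bbab_   read b → write b, move +1, go to q0
q0 | _b[b]bab_   read b → write b, move 0, go to q2
q2 | _b[b]bab_   read b → write _, move -1, go to q2
q2 | _[b]_bab_   read b → write _, move -1, go to q2
q2 | [_]__bab_   read _ → write a, move +1, go to q1
q1 | a[_]_bab_   read _ → write _, move +1, go to q1
q1 | a_[_]bab_   read _ → write _, move +1, go to q1
q1 | a__[b]ab_   read b → write b, move +1, go to q0
q0 | a__b[a]b_   read a → write b, move -1, go to q1
q1 | a__[b]bb_   read b → write b, move +1, go to q0
q0 | a__b[b]b_   read b → write b, move 0, go to q2
q2 | a__b[b]b_   read b → write _, move -1, go to q2
q2 | a__[b]_b_   read b → write _, move -1, go to q2
q2 | a_[_]__b_   read _ → write a, move +1, go to q1
q1 | a_a[_]_b_   read _ → write _, move +1, go to q1
q1 | a_a_[_]b_   read _ → write _, move +1, go to q1
q1 | a_a__[b]_   read b → write b, move +1, go to q0
q0 | a_a__b[_]
The non-blank tape span at halt is a_a__b.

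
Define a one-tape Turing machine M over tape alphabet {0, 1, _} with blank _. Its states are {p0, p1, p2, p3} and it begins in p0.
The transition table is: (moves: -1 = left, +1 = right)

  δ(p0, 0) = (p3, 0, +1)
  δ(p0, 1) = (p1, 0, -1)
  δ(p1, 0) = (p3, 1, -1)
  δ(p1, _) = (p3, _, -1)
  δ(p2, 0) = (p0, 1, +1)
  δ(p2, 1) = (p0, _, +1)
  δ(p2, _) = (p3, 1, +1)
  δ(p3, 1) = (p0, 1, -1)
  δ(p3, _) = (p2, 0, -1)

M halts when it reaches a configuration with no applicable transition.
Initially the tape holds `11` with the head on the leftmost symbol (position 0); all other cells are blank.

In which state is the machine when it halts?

p3

p0 | ___[1]1   read 1 → write 0, move -1, go to p1
p1 | __[_]01   read _ → write _, move -1, go to p3
p3 | _[_]_01   read _ → write 0, move -1, go to p2
p2 | [_]0_01   read _ → write 1, move +1, go to p3
p3 | 1[0]_01
No transition is defined for (p3, 0); M halts in state p3.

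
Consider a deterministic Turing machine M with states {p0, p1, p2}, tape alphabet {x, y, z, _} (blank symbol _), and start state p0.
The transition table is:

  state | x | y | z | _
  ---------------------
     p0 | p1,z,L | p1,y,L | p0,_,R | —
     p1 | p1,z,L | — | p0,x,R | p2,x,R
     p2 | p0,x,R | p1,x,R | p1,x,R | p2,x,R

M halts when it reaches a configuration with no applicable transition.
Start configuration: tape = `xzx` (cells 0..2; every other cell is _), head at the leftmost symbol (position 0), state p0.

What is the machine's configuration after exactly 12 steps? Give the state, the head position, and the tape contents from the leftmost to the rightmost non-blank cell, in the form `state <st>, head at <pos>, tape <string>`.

state=p0 head=0 tape=__[x]zx   (p0,x)→(p1,z,L)
state=p1 head=-1 tape=_[_]zzx   (p1,_)→(p2,x,R)
state=p2 head=0 tape=_x[z]zx   (p2,z)→(p1,x,R)
state=p1 head=1 tape=_xx[z]x   (p1,z)→(p0,x,R)
state=p0 head=2 tape=_xxx[x]   (p0,x)→(p1,z,L)
state=p1 head=1 tape=_xx[x]z   (p1,x)→(p1,z,L)
state=p1 head=0 tape=_x[x]zz   (p1,x)→(p1,z,L)
state=p1 head=-1 tape=_[x]zzz   (p1,x)→(p1,z,L)
state=p1 head=-2 tape=[_]zzzz   (p1,_)→(p2,x,R)
state=p2 head=-1 tape=x[z]zzz   (p2,z)→(p1,x,R)
state=p1 head=0 tape=xx[z]zz   (p1,z)→(p0,x,R)
state=p0 head=1 tape=xxx[z]z   (p0,z)→(p0,_,R)
state=p0 head=2 tape=xxx_[z]
After 12 steps: state p0, head at 2, tape xxx_z.

state p0, head at 2, tape xxx_z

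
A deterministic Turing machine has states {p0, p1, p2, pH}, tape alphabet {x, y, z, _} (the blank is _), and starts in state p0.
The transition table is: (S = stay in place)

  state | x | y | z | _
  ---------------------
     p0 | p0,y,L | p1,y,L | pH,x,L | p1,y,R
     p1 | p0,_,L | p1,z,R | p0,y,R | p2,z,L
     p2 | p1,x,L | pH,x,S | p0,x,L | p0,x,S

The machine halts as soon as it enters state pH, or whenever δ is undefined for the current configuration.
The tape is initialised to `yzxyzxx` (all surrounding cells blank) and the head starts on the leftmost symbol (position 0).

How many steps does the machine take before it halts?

29

p0 | ___[y]zxyzxx   read y → write y, move L, go to p1
p1 | __[_]yzxyzxx   read _ → write z, move L, go to p2
p2 | _[_]zyzxyzxx   read _ → write x, move S, go to p0
p0 | _[x]zyzxyzxx   read x → write y, move L, go to p0
p0 | [_]yzyzxyzxx   read _ → write y, move R, go to p1
p1 | y[y]zyzxyzxx   read y → write z, move R, go to p1
p1 | yz[z]yzxyzxx   read z → write y, move R, go to p0
p0 | yzy[y]zxyzxx   read y → write y, move L, go to p1
p1 | yz[y]yzxyzxx   read y → write z, move R, go to p1
p1 | yzz[y]zxyzxx   read y → write z, move R, go to p1
p1 | yzzz[z]xyzxx   read z → write y, move R, go to p0
p0 | yzzzy[x]yzxx   read x → write y, move L, go to p0
p0 | yzzz[y]yyzxx   read y → write y, move L, go to p1
p1 | yzz[z]yyyzxx   read z → write y, move R, go to p0
p0 | yzzy[y]yyzxx   read y → write y, move L, go to p1
p1 | yzz[y]yyyzxx   read y → write z, move R, go to p1
p1 | yzzz[y]yyzxx   read y → write z, move R, go to p1
p1 | yzzzz[y]yzxx   read y → write z, move R, go to p1
p1 | yzzzzz[y]zxx   read y → write z, move R, go to p1
p1 | yzzzzzz[z]xx   read z → write y, move R, go to p0
p0 | yzzzzzzy[x]x   read x → write y, move L, go to p0
p0 | yzzzzzz[y]yx   read y → write y, move L, go to p1
p1 | yzzzzz[z]yyx   read z → write y, move R, go to p0
p0 | yzzzzzy[y]yx   read y → write y, move L, go to p1
p1 | yzzzzz[y]yyx   read y → write z, move R, go to p1
p1 | yzzzzzz[y]yx   read y → write z, move R, go to p1
p1 | yzzzzzzz[y]x   read y → write z, move R, go to p1
p1 | yzzzzzzzz[x]   read x → write _, move L, go to p0
p0 | yzzzzzzz[z]_   read z → write x, move L, go to pH
pH | yzzzzzz[z]x_
M halts after 29 transitions.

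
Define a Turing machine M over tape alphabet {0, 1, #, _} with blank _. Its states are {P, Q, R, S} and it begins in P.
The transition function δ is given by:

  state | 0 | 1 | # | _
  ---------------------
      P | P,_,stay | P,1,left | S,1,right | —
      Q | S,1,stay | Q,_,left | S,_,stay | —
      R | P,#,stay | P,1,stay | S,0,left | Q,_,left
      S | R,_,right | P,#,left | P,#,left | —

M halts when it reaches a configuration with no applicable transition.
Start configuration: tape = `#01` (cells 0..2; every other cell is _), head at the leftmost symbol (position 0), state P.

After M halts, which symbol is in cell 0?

state=P head=0 tape=[#]01   (P,#)→(S,1,right)
state=S head=1 tape=1[0]1   (S,0)→(R,_,right)
state=R head=2 tape=1_[1]   (R,1)→(P,1,stay)
state=P head=2 tape=1_[1]   (P,1)→(P,1,left)
state=P head=1 tape=1[_]1
Cell 0 holds 1 when M halts.

1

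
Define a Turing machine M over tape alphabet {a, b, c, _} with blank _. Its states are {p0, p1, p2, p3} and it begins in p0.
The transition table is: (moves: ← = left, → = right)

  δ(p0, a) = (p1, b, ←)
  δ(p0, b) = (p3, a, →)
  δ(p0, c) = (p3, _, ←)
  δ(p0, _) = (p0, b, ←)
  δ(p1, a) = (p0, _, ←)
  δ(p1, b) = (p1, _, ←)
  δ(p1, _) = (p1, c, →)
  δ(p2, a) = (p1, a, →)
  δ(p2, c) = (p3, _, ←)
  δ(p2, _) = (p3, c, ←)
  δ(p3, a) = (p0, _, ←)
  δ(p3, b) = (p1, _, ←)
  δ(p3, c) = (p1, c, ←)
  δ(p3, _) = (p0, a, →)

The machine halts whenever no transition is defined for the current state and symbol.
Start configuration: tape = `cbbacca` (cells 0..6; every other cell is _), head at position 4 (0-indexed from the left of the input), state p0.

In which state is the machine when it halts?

p1

state=p0 head=4 tape=__cbba[c]ca   (p0,c)→(p3,_,←)
state=p3 head=3 tape=__cbb[a]_ca   (p3,a)→(p0,_,←)
state=p0 head=2 tape=__cb[b]__ca   (p0,b)→(p3,a,→)
state=p3 head=3 tape=__cba[_]_ca   (p3,_)→(p0,a,→)
state=p0 head=4 tape=__cbaa[_]ca   (p0,_)→(p0,b,←)
state=p0 head=3 tape=__cba[a]bca   (p0,a)→(p1,b,←)
state=p1 head=2 tape=__cb[a]bbca   (p1,a)→(p0,_,←)
state=p0 head=1 tape=__c[b]_bbca   (p0,b)→(p3,a,→)
state=p3 head=2 tape=__ca[_]bbca   (p3,_)→(p0,a,→)
state=p0 head=3 tape=__caa[b]bca   (p0,b)→(p3,a,→)
state=p3 head=4 tape=__caaa[b]ca   (p3,b)→(p1,_,←)
state=p1 head=3 tape=__caa[a]_ca   (p1,a)→(p0,_,←)
state=p0 head=2 tape=__ca[a]__ca   (p0,a)→(p1,b,←)
state=p1 head=1 tape=__c[a]b__ca   (p1,a)→(p0,_,←)
state=p0 head=0 tape=__[c]_b__ca   (p0,c)→(p3,_,←)
state=p3 head=-1 tape=_[_]__b__ca   (p3,_)→(p0,a,→)
state=p0 head=0 tape=_a[_]_b__ca   (p0,_)→(p0,b,←)
state=p0 head=-1 tape=_[a]b_b__ca   (p0,a)→(p1,b,←)
state=p1 head=-2 tape=[_]bb_b__ca   (p1,_)→(p1,c,→)
state=p1 head=-1 tape=c[b]b_b__ca   (p1,b)→(p1,_,←)
state=p1 head=-2 tape=[c]_b_b__ca
No transition is defined for (p1, c); M halts in state p1.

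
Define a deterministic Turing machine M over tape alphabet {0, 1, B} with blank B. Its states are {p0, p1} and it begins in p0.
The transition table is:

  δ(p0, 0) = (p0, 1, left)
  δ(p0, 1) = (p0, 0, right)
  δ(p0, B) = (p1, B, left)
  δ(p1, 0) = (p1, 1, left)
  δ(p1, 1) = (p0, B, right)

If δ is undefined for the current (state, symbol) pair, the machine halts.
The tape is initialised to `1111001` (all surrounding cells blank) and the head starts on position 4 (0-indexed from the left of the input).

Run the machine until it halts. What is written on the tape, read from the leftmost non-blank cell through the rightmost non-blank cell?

p0 | 1111[0]01B   read 0 → write 1, move left, go to p0
p0 | 111[1]101B   read 1 → write 0, move right, go to p0
p0 | 1110[1]01B   read 1 → write 0, move right, go to p0
p0 | 11100[0]1B   read 0 → write 1, move left, go to p0
p0 | 1110[0]11B   read 0 → write 1, move left, go to p0
p0 | 111[0]111B   read 0 → write 1, move left, go to p0
p0 | 11[1]1111B   read 1 → write 0, move right, go to p0
p0 | 110[1]111B   read 1 → write 0, move right, go to p0
p0 | 1100[1]11B   read 1 → write 0, move right, go to p0
p0 | 11000[1]1B   read 1 → write 0, move right, go to p0
p0 | 110000[1]B   read 1 → write 0, move right, go to p0
p0 | 1100000[B]   read B → write B, move left, go to p1
p1 | 110000[0]B   read 0 → write 1, move left, go to p1
p1 | 11000[0]1B   read 0 → write 1, move left, go to p1
p1 | 1100[0]11B   read 0 → write 1, move left, go to p1
p1 | 110[0]111B   read 0 → write 1, move left, go to p1
p1 | 11[0]1111B   read 0 → write 1, move left, go to p1
p1 | 1[1]11111B   read 1 → write B, move right, go to p0
p0 | 1B[1]1111B   read 1 → write 0, move right, go to p0
p0 | 1B0[1]111B   read 1 → write 0, move right, go to p0
p0 | 1B00[1]11B   read 1 → write 0, move right, go to p0
p0 | 1B000[1]1B   read 1 → write 0, move right, go to p0
p0 | 1B0000[1]B   read 1 → write 0, move right, go to p0
p0 | 1B00000[B]   read B → write B, move left, go to p1
p1 | 1B0000[0]B   read 0 → write 1, move left, go to p1
p1 | 1B000[0]1B   read 0 → write 1, move left, go to p1
p1 | 1B00[0]11B   read 0 → write 1, move left, go to p1
p1 | 1B0[0]111B   read 0 → write 1, move left, go to p1
p1 | 1B[0]1111B   read 0 → write 1, move left, go to p1
p1 | 1[B]11111B
The non-blank tape span at halt is 1B11111.

1B11111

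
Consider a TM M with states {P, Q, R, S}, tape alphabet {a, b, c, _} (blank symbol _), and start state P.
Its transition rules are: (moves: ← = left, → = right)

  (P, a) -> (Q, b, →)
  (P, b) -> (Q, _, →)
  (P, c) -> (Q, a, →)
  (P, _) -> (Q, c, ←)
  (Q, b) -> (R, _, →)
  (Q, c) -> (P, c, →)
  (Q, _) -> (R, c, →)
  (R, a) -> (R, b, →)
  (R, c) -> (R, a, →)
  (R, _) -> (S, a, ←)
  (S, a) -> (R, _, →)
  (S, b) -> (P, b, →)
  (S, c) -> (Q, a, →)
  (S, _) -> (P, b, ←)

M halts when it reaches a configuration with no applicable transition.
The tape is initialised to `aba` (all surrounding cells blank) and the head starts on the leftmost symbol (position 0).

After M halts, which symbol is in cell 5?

a

state=P head=0 tape=[a]ba___   (P,a)→(Q,b,→)
state=Q head=1 tape=b[b]a___   (Q,b)→(R,_,→)
state=R head=2 tape=b_[a]___   (R,a)→(R,b,→)
state=R head=3 tape=b_b[_]__   (R,_)→(S,a,←)
state=S head=2 tape=b_[b]a__   (S,b)→(P,b,→)
state=P head=3 tape=b_b[a]__   (P,a)→(Q,b,→)
state=Q head=4 tape=b_bb[_]_   (Q,_)→(R,c,→)
state=R head=5 tape=b_bbc[_]   (R,_)→(S,a,←)
state=S head=4 tape=b_bb[c]a   (S,c)→(Q,a,→)
state=Q head=5 tape=b_bba[a]
Cell 5 holds a when M halts.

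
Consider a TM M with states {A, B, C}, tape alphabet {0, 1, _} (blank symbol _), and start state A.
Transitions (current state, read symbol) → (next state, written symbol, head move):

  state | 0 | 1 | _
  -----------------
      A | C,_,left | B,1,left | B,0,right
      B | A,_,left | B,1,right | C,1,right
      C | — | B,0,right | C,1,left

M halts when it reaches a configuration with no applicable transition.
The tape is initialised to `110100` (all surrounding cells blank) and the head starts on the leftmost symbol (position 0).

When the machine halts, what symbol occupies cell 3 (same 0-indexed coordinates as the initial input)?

A | __[1]10100   read 1 → write 1, move left, go to B
B | _[_]110100   read _ → write 1, move right, go to C
C | _1[1]10100   read 1 → write 0, move right, go to B
B | _10[1]0100   read 1 → write 1, move right, go to B
B | _101[0]100   read 0 → write _, move left, go to A
A | _10[1]_100   read 1 → write 1, move left, go to B
B | _1[0]1_100   read 0 → write _, move left, go to A
A | _[1]_1_100   read 1 → write 1, move left, go to B
B | [_]1_1_100   read _ → write 1, move right, go to C
C | 1[1]_1_100   read 1 → write 0, move right, go to B
B | 10[_]1_100   read _ → write 1, move right, go to C
C | 101[1]_100   read 1 → write 0, move right, go to B
B | 1010[_]100   read _ → write 1, move right, go to C
C | 10101[1]00   read 1 → write 0, move right, go to B
B | 101010[0]0   read 0 → write _, move left, go to A
A | 10101[0]_0   read 0 → write _, move left, go to C
C | 1010[1]__0   read 1 → write 0, move right, go to B
B | 10100[_]_0   read _ → write 1, move right, go to C
C | 101001[_]0   read _ → write 1, move left, go to C
C | 10100[1]10   read 1 → write 0, move right, go to B
B | 101000[1]0   read 1 → write 1, move right, go to B
B | 1010001[0]   read 0 → write _, move left, go to A
A | 101000[1]_   read 1 → write 1, move left, go to B
B | 10100[0]1_   read 0 → write _, move left, go to A
A | 1010[0]_1_   read 0 → write _, move left, go to C
C | 101[0]__1_
Cell 3 holds _ when M halts.

_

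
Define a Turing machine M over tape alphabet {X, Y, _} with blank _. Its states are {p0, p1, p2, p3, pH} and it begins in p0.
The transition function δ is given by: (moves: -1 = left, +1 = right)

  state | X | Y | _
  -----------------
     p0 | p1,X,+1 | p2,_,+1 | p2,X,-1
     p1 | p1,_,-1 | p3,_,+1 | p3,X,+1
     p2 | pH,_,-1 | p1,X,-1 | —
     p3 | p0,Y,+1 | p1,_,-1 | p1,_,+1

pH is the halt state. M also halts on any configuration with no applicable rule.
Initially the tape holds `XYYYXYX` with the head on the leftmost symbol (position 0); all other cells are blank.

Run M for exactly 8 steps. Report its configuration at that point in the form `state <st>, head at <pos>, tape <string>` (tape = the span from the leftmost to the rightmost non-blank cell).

p0 | [X]YYYXYX   read X → write X, move +1, go to p1
p1 | X[Y]YYXYX   read Y → write _, move +1, go to p3
p3 | X_[Y]YXYX   read Y → write _, move -1, go to p1
p1 | X[_]_YXYX   read _ → write X, move +1, go to p3
p3 | XX[_]YXYX   read _ → write _, move +1, go to p1
p1 | XX_[Y]XYX   read Y → write _, move +1, go to p3
p3 | XX__[X]YX   read X → write Y, move +1, go to p0
p0 | XX__Y[Y]X   read Y → write _, move +1, go to p2
p2 | XX__Y_[X]
After 8 steps: state p2, head at 6, tape XX__Y_X.

state p2, head at 6, tape XX__Y_X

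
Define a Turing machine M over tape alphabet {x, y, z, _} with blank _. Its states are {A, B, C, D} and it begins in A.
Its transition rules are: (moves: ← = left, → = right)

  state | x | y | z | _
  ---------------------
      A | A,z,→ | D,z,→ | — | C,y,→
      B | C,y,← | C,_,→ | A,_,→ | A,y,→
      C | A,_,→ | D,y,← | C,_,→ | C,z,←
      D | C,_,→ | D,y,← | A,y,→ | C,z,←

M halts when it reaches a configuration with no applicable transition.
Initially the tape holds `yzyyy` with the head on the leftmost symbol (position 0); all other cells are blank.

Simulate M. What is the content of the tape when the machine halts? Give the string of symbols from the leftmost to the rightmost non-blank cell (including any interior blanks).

state=A head=0 tape=[y]zyyy__   (A,y)→(D,z,→)
state=D head=1 tape=z[z]yyy__   (D,z)→(A,y,→)
state=A head=2 tape=zy[y]yy__   (A,y)→(D,z,→)
state=D head=3 tape=zyz[y]y__   (D,y)→(D,y,←)
state=D head=2 tape=zy[z]yy__   (D,z)→(A,y,→)
state=A head=3 tape=zyy[y]y__   (A,y)→(D,z,→)
state=D head=4 tape=zyyz[y]__   (D,y)→(D,y,←)
state=D head=3 tape=zyy[z]y__   (D,z)→(A,y,→)
state=A head=4 tape=zyyy[y]__   (A,y)→(D,z,→)
state=D head=5 tape=zyyyz[_]_   (D,_)→(C,z,←)
state=C head=4 tape=zyyy[z]z_   (C,z)→(C,_,→)
state=C head=5 tape=zyyy_[z]_   (C,z)→(C,_,→)
state=C head=6 tape=zyyy__[_]   (C,_)→(C,z,←)
state=C head=5 tape=zyyy_[_]z   (C,_)→(C,z,←)
state=C head=4 tape=zyyy[_]zz   (C,_)→(C,z,←)
state=C head=3 tape=zyy[y]zzz   (C,y)→(D,y,←)
state=D head=2 tape=zy[y]yzzz   (D,y)→(D,y,←)
state=D head=1 tape=z[y]yyzzz   (D,y)→(D,y,←)
state=D head=0 tape=[z]yyyzzz   (D,z)→(A,y,→)
state=A head=1 tape=y[y]yyzzz   (A,y)→(D,z,→)
state=D head=2 tape=yz[y]yzzz   (D,y)→(D,y,←)
state=D head=1 tape=y[z]yyzzz   (D,z)→(A,y,→)
state=A head=2 tape=yy[y]yzzz   (A,y)→(D,z,→)
state=D head=3 tape=yyz[y]zzz   (D,y)→(D,y,←)
state=D head=2 tape=yy[z]yzzz   (D,z)→(A,y,→)
state=A head=3 tape=yyy[y]zzz   (A,y)→(D,z,→)
state=D head=4 tape=yyyz[z]zz   (D,z)→(A,y,→)
state=A head=5 tape=yyyzy[z]z
The non-blank tape span at halt is yyyzyzz.

yyyzyzz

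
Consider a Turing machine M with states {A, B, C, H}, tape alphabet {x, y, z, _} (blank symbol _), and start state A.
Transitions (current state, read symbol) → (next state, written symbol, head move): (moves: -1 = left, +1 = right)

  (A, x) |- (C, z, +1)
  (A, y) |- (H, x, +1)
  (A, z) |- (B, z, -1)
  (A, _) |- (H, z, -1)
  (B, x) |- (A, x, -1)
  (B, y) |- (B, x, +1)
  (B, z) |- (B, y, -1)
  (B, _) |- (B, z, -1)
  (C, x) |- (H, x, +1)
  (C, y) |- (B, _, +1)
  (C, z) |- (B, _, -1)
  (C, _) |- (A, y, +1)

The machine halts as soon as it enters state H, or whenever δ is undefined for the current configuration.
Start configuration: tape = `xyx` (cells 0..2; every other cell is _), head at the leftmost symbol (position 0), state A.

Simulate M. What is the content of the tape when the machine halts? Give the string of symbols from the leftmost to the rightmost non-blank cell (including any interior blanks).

zzx

state=A head=0 tape=[x]yx   (A,x)→(C,z,+1)
state=C head=1 tape=z[y]x   (C,y)→(B,_,+1)
state=B head=2 tape=z_[x]   (B,x)→(A,x,-1)
state=A head=1 tape=z[_]x   (A,_)→(H,z,-1)
state=H head=0 tape=[z]zx
The non-blank tape span at halt is zzx.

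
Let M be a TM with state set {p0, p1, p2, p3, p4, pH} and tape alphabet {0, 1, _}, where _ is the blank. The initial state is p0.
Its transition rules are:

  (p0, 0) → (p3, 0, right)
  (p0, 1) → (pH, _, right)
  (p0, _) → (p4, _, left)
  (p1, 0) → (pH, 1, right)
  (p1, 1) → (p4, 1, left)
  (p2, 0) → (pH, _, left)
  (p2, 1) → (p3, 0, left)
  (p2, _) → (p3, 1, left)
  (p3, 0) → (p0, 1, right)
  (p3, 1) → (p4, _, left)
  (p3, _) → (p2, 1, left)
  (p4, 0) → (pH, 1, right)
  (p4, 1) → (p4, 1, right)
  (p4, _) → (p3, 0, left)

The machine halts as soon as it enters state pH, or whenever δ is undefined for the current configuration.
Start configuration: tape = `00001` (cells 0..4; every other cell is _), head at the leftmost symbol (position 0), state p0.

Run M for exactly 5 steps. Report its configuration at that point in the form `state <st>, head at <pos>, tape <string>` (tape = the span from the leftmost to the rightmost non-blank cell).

state=p0 head=0 tape=[0]0001_   (p0,0)→(p3,0,right)
state=p3 head=1 tape=0[0]001_   (p3,0)→(p0,1,right)
state=p0 head=2 tape=01[0]01_   (p0,0)→(p3,0,right)
state=p3 head=3 tape=010[0]1_   (p3,0)→(p0,1,right)
state=p0 head=4 tape=0101[1]_   (p0,1)→(pH,_,right)
state=pH head=5 tape=0101_[_]
After 5 steps: state pH, head at 5, tape 0101.

state pH, head at 5, tape 0101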